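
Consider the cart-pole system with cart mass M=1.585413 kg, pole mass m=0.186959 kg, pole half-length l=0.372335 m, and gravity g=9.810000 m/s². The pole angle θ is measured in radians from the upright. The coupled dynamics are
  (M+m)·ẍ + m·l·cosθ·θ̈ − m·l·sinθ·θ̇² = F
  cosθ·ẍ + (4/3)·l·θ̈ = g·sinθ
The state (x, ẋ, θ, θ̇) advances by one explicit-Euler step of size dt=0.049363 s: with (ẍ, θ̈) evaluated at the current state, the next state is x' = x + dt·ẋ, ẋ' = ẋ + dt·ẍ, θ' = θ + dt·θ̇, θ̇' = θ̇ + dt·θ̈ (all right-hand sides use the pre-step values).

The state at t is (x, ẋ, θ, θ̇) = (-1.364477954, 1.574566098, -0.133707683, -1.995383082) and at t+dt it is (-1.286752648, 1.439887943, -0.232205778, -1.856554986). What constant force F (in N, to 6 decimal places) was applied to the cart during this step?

F = -4.604626 N

ẍ = (ẋ'−ẋ)/dt = (1.439887943−1.574566098)/0.049363 = -2.728322
θ̈ = (θ̇'−θ̇)/dt = (-1.856554986−-1.995383082)/0.049363 = 2.812392
sinθ=-0.133310, cosθ=0.991074
F = (M+m)·ẍ + m·l·cosθ·θ̈ − m·l·sinθ·θ̇² = -4.835601 + 0.194027 − -0.036948 = -4.604626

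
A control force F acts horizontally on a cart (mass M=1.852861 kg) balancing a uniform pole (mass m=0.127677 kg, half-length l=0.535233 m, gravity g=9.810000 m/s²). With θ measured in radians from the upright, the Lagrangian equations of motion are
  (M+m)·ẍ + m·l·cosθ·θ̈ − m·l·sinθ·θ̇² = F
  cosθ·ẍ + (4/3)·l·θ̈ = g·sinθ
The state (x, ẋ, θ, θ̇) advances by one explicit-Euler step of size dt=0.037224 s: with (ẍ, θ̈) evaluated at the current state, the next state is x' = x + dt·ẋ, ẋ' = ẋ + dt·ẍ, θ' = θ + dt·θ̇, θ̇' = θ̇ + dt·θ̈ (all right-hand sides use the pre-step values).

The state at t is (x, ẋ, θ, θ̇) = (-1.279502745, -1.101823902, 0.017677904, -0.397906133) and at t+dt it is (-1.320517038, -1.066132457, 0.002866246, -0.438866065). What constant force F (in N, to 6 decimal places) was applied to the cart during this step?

ẍ = (ẋ'−ẋ)/dt = (-1.066132457−-1.101823902)/0.037224 = 0.958829
θ̈ = (θ̇'−θ̇)/dt = (-0.438866065−-0.397906133)/0.037224 = -1.100364
sinθ=0.017677, cosθ=0.999844
F = (M+m)·ẍ + m·l·cosθ·θ̈ − m·l·sinθ·θ̇² = 1.898997 + -0.075184 − 0.000191 = 1.823622

F = 1.823622 N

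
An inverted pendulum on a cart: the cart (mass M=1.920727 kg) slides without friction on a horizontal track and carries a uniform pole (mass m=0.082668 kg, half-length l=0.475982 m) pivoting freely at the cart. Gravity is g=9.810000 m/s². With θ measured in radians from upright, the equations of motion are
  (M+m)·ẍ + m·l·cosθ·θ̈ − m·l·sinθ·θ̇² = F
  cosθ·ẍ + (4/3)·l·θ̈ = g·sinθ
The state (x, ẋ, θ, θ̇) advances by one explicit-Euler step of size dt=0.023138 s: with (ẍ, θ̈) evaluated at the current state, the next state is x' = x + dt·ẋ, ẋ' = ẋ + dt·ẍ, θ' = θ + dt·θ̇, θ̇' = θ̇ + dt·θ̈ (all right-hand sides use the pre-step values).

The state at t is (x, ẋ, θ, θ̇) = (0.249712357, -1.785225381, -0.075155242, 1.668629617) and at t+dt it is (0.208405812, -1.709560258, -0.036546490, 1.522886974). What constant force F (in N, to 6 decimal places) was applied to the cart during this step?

F = 6.312512 N

ẍ = (ẋ'−ẋ)/dt = (-1.709560258−-1.785225381)/0.023138 = 3.270167
θ̈ = (θ̇'−θ̇)/dt = (1.522886974−1.668629617)/0.023138 = -6.298844
sinθ=-0.075085, cosθ=0.997177
F = (M+m)·ẍ + m·l·cosθ·θ̈ − m·l·sinθ·θ̇² = 6.551436 + -0.247150 − -0.008226 = 6.312512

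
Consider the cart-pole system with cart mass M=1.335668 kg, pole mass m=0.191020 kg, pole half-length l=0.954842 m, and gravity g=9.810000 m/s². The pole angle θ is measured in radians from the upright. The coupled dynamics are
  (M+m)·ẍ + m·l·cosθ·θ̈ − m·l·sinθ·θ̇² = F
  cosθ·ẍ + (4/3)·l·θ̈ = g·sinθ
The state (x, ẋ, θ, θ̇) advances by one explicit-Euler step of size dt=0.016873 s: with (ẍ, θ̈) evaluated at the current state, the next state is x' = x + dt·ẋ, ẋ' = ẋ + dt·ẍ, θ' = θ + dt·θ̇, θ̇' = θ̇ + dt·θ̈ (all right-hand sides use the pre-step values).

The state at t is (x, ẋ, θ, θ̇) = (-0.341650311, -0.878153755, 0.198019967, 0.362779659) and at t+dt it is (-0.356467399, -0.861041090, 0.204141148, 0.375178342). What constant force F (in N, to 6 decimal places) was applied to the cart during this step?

F = 1.675059 N

ẍ = (ẋ'−ẋ)/dt = (-0.861041090−-0.878153755)/0.016873 = 1.014204
θ̈ = (θ̇'−θ̇)/dt = (0.375178342−0.362779659)/0.016873 = 0.734824
sinθ=0.196728, cosθ=0.980458
F = (M+m)·ẍ + m·l·cosθ·θ̈ − m·l·sinθ·θ̇² = 1.548373 + 0.131408 − 0.004722 = 1.675059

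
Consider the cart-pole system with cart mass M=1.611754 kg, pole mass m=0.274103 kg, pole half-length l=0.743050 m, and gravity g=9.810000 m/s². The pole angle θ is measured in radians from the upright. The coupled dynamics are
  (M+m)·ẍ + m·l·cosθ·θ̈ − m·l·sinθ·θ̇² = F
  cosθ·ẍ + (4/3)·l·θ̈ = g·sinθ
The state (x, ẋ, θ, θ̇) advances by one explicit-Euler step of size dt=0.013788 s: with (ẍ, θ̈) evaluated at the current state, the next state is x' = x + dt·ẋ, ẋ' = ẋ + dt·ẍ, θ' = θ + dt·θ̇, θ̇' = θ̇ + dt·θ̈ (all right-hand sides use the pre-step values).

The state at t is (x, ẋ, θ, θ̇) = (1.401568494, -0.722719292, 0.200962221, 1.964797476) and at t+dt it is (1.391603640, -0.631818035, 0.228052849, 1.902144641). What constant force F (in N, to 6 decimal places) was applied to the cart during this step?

F = 11.369230 N

ẍ = (ẋ'−ẋ)/dt = (-0.631818035−-0.722719292)/0.013788 = 6.592780
θ̈ = (θ̇'−θ̇)/dt = (1.902144641−1.964797476)/0.013788 = -4.544012
sinθ=0.199612, cosθ=0.979875
F = (M+m)·ẍ + m·l·cosθ·θ̈ − m·l·sinθ·θ̇² = 12.433041 + -0.906864 − 0.156948 = 11.369230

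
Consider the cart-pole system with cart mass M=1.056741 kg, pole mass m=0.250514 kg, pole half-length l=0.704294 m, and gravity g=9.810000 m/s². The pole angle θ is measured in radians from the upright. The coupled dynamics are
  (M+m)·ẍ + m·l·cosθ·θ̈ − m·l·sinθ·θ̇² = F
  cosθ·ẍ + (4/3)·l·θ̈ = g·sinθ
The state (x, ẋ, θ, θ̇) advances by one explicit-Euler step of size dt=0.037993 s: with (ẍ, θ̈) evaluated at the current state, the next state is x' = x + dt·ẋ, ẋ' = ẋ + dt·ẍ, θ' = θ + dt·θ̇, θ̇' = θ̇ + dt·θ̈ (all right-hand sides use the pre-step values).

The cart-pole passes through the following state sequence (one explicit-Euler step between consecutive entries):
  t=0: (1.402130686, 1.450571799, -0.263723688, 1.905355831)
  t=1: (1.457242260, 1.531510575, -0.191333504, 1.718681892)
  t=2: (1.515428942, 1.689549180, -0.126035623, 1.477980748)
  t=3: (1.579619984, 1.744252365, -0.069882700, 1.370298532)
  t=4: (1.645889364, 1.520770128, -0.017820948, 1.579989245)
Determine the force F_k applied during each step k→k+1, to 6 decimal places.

step 0→1:
  ẍ = (ẋ'−ẋ)/dt = (1.531510575−1.450571799)/0.037993 = 2.130360
  θ̈ = (θ̇'−θ̇)/dt = (1.718681892−1.905355831)/0.037993 = -4.913377
  sinθ=-0.260677, cosθ=0.965426
  F = (M+m)·ẍ + m·l·cosθ·θ̈ − m·l·sinθ·θ̇² = 2.784924 + -0.836922 − -0.166971 = 2.114973
step 1→2:
  ẍ = (ẋ'−ẋ)/dt = (1.689549180−1.531510575)/0.037993 = 4.159677
  θ̈ = (θ̇'−θ̇)/dt = (1.477980748−1.718681892)/0.037993 = -6.335408
  sinθ=-0.190168, cosθ=0.981752
  F = (M+m)·ẍ + m·l·cosθ·θ̈ − m·l·sinθ·θ̇² = 5.437758 + -1.097393 − -0.099109 = 4.439475
step 2→3:
  ẍ = (ẋ'−ẋ)/dt = (1.744252365−1.689549180)/0.037993 = 1.439823
  θ̈ = (θ̇'−θ̇)/dt = (1.370298532−1.477980748)/0.037993 = -2.834265
  sinθ=-0.125702, cosθ=0.992068
  F = (M+m)·ẍ + m·l·cosθ·θ̈ − m·l·sinθ·θ̇² = 1.882215 + -0.496098 − -0.048447 = 1.434564
step 3→4:
  ẍ = (ẋ'−ẋ)/dt = (1.520770128−1.744252365)/0.037993 = -5.882195
  θ̈ = (θ̇'−θ̇)/dt = (1.579989245−1.370298532)/0.037993 = 5.519193
  sinθ=-0.069826, cosθ=0.997559
  F = (M+m)·ẍ + m·l·cosθ·θ̈ − m·l·sinθ·θ̇² = -7.689529 + 0.971405 − -0.023133 = -6.694991

F_0 = 2.114973 N
F_1 = 4.439475 N
F_2 = 1.434564 N
F_3 = -6.694991 N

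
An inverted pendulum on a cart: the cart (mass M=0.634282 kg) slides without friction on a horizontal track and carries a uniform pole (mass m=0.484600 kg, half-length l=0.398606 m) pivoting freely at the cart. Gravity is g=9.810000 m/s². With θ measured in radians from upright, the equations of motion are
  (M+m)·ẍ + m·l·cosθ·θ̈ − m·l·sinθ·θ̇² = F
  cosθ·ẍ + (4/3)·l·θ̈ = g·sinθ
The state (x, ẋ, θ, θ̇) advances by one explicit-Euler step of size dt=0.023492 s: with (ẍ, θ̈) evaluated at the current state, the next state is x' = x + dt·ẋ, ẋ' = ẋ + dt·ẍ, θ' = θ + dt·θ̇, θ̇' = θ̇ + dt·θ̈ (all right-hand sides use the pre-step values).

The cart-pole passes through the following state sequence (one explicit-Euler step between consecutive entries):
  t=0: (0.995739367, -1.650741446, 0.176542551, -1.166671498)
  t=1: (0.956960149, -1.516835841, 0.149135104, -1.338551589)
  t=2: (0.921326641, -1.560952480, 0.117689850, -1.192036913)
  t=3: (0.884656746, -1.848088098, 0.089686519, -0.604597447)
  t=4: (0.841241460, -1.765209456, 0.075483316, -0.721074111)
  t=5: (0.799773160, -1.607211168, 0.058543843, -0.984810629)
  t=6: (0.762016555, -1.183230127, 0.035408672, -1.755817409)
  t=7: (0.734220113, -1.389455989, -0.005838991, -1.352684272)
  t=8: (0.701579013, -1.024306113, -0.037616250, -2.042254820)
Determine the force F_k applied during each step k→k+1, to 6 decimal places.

step 0→1:
  ẍ = (ẋ'−ẋ)/dt = (-1.516835841−-1.650741446)/0.023492 = 5.700051
  θ̈ = (θ̇'−θ̇)/dt = (-1.338551589−-1.166671498)/0.023492 = -7.316537
  sinθ=0.175627, cosθ=0.984457
  F = (M+m)·ẍ + m·l·cosθ·θ̈ − m·l·sinθ·θ̇² = 6.377685 + -1.391328 − 0.046176 = 4.940181
step 1→2:
  ẍ = (ẋ'−ẋ)/dt = (-1.560952480−-1.516835841)/0.023492 = -1.877943
  θ̈ = (θ̇'−θ̇)/dt = (-1.192036913−-1.338551589)/0.023492 = 6.236790
  sinθ=0.148583, cosθ=0.988900
  F = (M+m)·ẍ + m·l·cosθ·θ̈ − m·l·sinθ·θ̇² = -2.101197 + 1.191354 − 0.051424 = -0.961267
step 2→3:
  ẍ = (ẋ'−ẋ)/dt = (-1.848088098−-1.560952480)/0.023492 = -12.222698
  θ̈ = (θ̇'−θ̇)/dt = (-0.604597447−-1.192036913)/0.023492 = 25.005937
  sinθ=0.117418, cosθ=0.993083
  F = (M+m)·ẍ + m·l·cosθ·θ̈ − m·l·sinθ·θ̇² = -13.675757 + 4.796845 − 0.032229 = -8.911140
step 3→4:
  ẍ = (ẋ'−ẋ)/dt = (-1.765209456−-1.848088098)/0.023492 = 3.527952
  θ̈ = (θ̇'−θ̇)/dt = (-0.721074111−-0.604597447)/0.023492 = -4.958142
  sinθ=0.089566, cosθ=0.995981
  F = (M+m)·ẍ + m·l·cosθ·θ̈ − m·l·sinθ·θ̇² = 3.947362 + -0.953888 − 0.006324 = 2.987150
step 4→5:
  ẍ = (ẋ'−ẋ)/dt = (-1.607211168−-1.765209456)/0.023492 = 6.725621
  θ̈ = (θ̇'−θ̇)/dt = (-0.984810629−-0.721074111)/0.023492 = -11.226652
  sinθ=0.075412, cosθ=0.997152
  F = (M+m)·ẍ + m·l·cosθ·θ̈ − m·l·sinθ·θ̇² = 7.525176 + -2.162415 − 0.007574 = 5.355187
step 5→6:
  ẍ = (ẋ'−ẋ)/dt = (-1.183230127−-1.607211168)/0.023492 = 18.047890
  θ̈ = (θ̇'−θ̇)/dt = (-1.755817409−-0.984810629)/0.023492 = -32.819972
  sinθ=0.058510, cosθ=0.998287
  F = (M+m)·ẍ + m·l·cosθ·θ̈ − m·l·sinθ·θ̇² = 20.193460 + -6.328791 − 0.010961 = 13.853707
step 6→7:
  ẍ = (ẋ'−ẋ)/dt = (-1.389455989−-1.183230127)/0.023492 = -8.778557
  θ̈ = (θ̇'−θ̇)/dt = (-1.352684272−-1.755817409)/0.023492 = 17.160443
  sinθ=0.035401, cosθ=0.999373
  F = (M+m)·ẍ + m·l·cosθ·θ̈ − m·l·sinθ·θ̇² = -9.822169 + 3.312710 − 0.021082 = -6.530541
step 7→8:
  ẍ = (ẋ'−ẋ)/dt = (-1.024306113−-1.389455989)/0.023492 = 15.543584
  θ̈ = (θ̇'−θ̇)/dt = (-2.042254820−-1.352684272)/0.023492 = -29.353420
  sinθ=-0.005839, cosθ=0.999983
  F = (M+m)·ẍ + m·l·cosθ·θ̈ − m·l·sinθ·θ̇² = 17.391436 + -5.669941 − -0.002064 = 11.723559

F_0 = 4.940181 N
F_1 = -0.961267 N
F_2 = -8.911140 N
F_3 = 2.987150 N
F_4 = 5.355187 N
F_5 = 13.853707 N
F_6 = -6.530541 N
F_7 = 11.723559 N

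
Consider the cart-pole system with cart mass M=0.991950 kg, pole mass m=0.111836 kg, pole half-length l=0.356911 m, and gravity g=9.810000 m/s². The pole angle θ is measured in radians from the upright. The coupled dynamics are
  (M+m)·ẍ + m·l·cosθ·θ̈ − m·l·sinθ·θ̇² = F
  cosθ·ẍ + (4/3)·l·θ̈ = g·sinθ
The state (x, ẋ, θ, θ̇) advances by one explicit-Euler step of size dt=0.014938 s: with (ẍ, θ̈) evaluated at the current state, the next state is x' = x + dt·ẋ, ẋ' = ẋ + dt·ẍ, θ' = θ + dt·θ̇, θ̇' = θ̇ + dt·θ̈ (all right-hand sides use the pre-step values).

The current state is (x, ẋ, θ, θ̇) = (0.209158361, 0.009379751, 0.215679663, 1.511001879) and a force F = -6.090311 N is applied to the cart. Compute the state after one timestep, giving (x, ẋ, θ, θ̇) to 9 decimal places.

(0.209298476, -0.081712057, 0.238251009, 1.763886200)

sinθ=0.214011394, cosθ=0.976831164
temp = (F + m·l·θ̇²·sinθ)/(M+m) = (-6.090311 + 0.019503316)/1.103786 = -5.499986124
θ̈ = (g·sinθ − cosθ·temp)/(l·(4/3 − m·cos²θ/(M+m))) = 16.928927601
ẍ = temp − m·l·θ̈·cosθ/(M+m) = -6.097992248
Euler: x'=0.209158361+0.014938·0.009379751=0.209298476, ẋ'=0.009379751+0.014938·-6.097992248=-0.081712057
       θ'=0.215679663+0.014938·1.511001879=0.238251009, θ̇'=1.511001879+0.014938·16.928927601=1.763886200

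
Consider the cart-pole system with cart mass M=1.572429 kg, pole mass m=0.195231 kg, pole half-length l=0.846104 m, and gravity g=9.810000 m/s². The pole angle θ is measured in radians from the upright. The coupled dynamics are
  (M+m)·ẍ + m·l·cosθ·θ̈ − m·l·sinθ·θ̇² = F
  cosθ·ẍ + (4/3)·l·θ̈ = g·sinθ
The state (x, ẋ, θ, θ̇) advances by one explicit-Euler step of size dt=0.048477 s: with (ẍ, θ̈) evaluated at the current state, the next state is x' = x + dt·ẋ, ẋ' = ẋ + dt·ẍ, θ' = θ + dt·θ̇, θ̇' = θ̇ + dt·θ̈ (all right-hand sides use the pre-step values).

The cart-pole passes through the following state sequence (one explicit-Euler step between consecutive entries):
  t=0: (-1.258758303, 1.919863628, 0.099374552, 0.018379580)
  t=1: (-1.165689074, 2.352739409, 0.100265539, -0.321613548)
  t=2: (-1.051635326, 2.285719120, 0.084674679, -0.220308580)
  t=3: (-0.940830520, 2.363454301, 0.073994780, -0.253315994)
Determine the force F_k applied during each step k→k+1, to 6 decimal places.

step 0→1:
  ẍ = (ẋ'−ẋ)/dt = (2.352739409−1.919863628)/0.048477 = 8.929508
  θ̈ = (θ̇'−θ̇)/dt = (-0.321613548−0.018379580)/0.048477 = -7.013494
  sinθ=0.099211, cosθ=0.995066
  F = (M+m)·ẍ + m·l·cosθ·θ̈ − m·l·sinθ·θ̇² = 15.784335 + -1.152813 − 0.000006 = 14.631516
step 1→2:
  ẍ = (ẋ'−ẋ)/dt = (2.285719120−2.352739409)/0.048477 = -1.382517
  θ̈ = (θ̇'−θ̇)/dt = (-0.220308580−-0.321613548)/0.048477 = 2.089753
  sinθ=0.100098, cosθ=0.994978
  F = (M+m)·ẍ + m·l·cosθ·θ̈ − m·l·sinθ·θ̇² = -2.443820 + 0.343464 − 0.001710 = -2.102067
step 2→3:
  ẍ = (ẋ'−ẋ)/dt = (2.363454301−2.285719120)/0.048477 = 1.603548
  θ̈ = (θ̇'−θ̇)/dt = (-0.253315994−-0.220308580)/0.048477 = -0.680888
  sinθ=0.084574, cosθ=0.996417
  F = (M+m)·ẍ + m·l·cosθ·θ̈ − m·l·sinθ·θ̇² = 2.834527 + -0.112070 − 0.000678 = 2.721779

F_0 = 14.631516 N
F_1 = -2.102067 N
F_2 = 2.721779 N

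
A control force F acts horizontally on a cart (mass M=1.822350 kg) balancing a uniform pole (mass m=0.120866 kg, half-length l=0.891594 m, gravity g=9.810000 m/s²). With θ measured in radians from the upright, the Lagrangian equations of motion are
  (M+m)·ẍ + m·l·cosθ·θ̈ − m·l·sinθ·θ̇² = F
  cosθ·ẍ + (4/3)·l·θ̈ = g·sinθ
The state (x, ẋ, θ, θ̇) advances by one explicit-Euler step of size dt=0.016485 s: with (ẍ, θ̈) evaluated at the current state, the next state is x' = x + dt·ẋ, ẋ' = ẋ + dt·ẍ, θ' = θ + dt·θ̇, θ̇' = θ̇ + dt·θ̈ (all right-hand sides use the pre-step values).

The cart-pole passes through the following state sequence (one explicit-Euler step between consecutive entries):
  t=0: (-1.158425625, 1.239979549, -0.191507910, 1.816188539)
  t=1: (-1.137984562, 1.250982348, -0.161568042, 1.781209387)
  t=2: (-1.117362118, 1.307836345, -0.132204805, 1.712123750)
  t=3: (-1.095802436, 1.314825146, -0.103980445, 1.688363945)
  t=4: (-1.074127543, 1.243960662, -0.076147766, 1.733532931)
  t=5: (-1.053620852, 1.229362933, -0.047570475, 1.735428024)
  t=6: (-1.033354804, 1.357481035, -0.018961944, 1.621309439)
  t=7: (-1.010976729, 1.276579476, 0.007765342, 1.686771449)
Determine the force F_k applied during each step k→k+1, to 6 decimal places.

F_0 = 1.140164 N
F_1 = 6.311091 N
F_2 = 0.711502 N
F_3 = -8.027790 N
F_4 = -1.683760 N
F_5 = 14.372561 N
F_6 = -9.103277 N

step 0→1:
  ẍ = (ẋ'−ẋ)/dt = (1.250982348−1.239979549)/0.016485 = 0.667443
  θ̈ = (θ̇'−θ̇)/dt = (1.781209387−1.816188539)/0.016485 = -2.121878
  sinθ=-0.190339, cosθ=0.981718
  F = (M+m)·ẍ + m·l·cosθ·θ̈ − m·l·sinθ·θ̇² = 1.296986 + -0.224480 − -0.067658 = 1.140164
step 1→2:
  ẍ = (ẋ'−ẋ)/dt = (1.307836345−1.250982348)/0.016485 = 3.448832
  θ̈ = (θ̇'−θ̇)/dt = (1.712123750−1.781209387)/0.016485 = -4.190818
  sinθ=-0.160866, cosθ=0.986976
  F = (M+m)·ẍ + m·l·cosθ·θ̈ − m·l·sinθ·θ̇² = 6.701826 + -0.445735 − -0.055000 = 6.311091
step 2→3:
  ẍ = (ẋ'−ẋ)/dt = (1.314825146−1.307836345)/0.016485 = 0.423949
  θ̈ = (θ̇'−θ̇)/dt = (1.688363945−1.712123750)/0.016485 = -1.441298
  sinθ=-0.131820, cosθ=0.991274
  F = (M+m)·ẍ + m·l·cosθ·θ̈ − m·l·sinθ·θ̇² = 0.823825 + -0.153964 − -0.041641 = 0.711502
step 3→4:
  ẍ = (ẋ'−ẋ)/dt = (1.243960662−1.314825146)/0.016485 = -4.298725
  θ̈ = (θ̇'−θ̇)/dt = (1.733532931−1.688363945)/0.016485 = 2.740005
  sinθ=-0.103793, cosθ=0.994599
  F = (M+m)·ẍ + m·l·cosθ·θ̈ − m·l·sinθ·θ̇² = -8.353351 + 0.293677 − -0.031884 = -8.027790
step 4→5:
  ẍ = (ẋ'−ẋ)/dt = (1.229362933−1.243960662)/0.016485 = -0.885516
  θ̈ = (θ̇'−θ̇)/dt = (1.735428024−1.733532931)/0.016485 = 0.114959
  sinθ=-0.076074, cosθ=0.997102
  F = (M+m)·ẍ + m·l·cosθ·θ̈ − m·l·sinθ·θ̇² = -1.720749 + 0.012352 − -0.024636 = -1.683760
step 5→6:
  ẍ = (ẋ'−ẋ)/dt = (1.357481035−1.229362933)/0.016485 = 7.771799
  θ̈ = (θ̇'−θ̇)/dt = (1.621309439−1.735428024)/0.016485 = -6.922571
  sinθ=-0.047553, cosθ=0.998869
  F = (M+m)·ẍ + m·l·cosθ·θ̈ − m·l·sinθ·θ̇² = 15.102284 + -0.745156 − -0.015433 = 14.372561
step 6→7:
  ẍ = (ẋ'−ẋ)/dt = (1.276579476−1.357481035)/0.016485 = -4.907586
  θ̈ = (θ̇'−θ̇)/dt = (1.686771449−1.621309439)/0.016485 = 3.971005
  sinθ=-0.018961, cosθ=0.999820
  F = (M+m)·ẍ + m·l·cosθ·θ̈ − m·l·sinθ·θ̇² = -9.536500 + 0.427852 − -0.005371 = -9.103277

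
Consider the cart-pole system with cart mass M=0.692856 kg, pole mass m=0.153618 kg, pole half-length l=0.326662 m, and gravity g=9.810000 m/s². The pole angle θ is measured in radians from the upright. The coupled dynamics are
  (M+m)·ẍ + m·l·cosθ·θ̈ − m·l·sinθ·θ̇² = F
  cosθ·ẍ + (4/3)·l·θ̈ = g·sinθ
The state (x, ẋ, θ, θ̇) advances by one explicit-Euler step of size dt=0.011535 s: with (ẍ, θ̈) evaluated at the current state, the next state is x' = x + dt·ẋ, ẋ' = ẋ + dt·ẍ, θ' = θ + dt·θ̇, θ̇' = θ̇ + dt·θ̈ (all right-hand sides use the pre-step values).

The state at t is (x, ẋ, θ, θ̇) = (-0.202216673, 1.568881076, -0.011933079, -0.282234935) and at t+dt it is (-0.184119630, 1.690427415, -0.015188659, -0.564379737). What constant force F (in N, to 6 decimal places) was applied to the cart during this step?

F = 7.692156 N

ẍ = (ẋ'−ẋ)/dt = (1.690427415−1.568881076)/0.011535 = 10.537177
θ̈ = (θ̇'−θ̇)/dt = (-0.564379737−-0.282234935)/0.011535 = -24.459887
sinθ=-0.011933, cosθ=0.999929
F = (M+m)·ẍ + m·l·cosθ·θ̈ − m·l·sinθ·θ̇² = 8.919447 + -1.227338 − -0.000048 = 7.692156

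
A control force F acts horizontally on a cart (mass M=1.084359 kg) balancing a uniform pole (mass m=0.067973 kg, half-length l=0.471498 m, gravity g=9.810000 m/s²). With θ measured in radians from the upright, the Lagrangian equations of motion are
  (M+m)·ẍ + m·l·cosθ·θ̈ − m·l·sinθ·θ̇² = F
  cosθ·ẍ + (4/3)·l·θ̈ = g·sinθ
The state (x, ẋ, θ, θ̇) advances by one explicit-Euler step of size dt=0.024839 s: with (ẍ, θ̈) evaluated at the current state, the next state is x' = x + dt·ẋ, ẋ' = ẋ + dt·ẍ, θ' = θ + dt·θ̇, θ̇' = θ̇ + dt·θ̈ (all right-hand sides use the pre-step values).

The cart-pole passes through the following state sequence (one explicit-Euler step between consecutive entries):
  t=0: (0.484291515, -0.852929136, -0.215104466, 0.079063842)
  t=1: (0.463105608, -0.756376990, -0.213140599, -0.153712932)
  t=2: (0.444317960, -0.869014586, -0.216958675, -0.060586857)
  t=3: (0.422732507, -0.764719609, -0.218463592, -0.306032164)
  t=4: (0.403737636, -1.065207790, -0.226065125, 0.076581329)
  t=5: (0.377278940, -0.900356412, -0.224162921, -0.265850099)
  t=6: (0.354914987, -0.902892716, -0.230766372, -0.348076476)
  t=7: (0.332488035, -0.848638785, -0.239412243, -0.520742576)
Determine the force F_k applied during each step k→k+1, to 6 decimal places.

F_0 = 4.185870 N
F_1 = -5.107889 N
F_2 = 4.529215 N
F_3 = -13.457668 N
F_4 = 7.217246 N
F_5 = -0.220601 N
F_6 = 2.300958 N

step 0→1:
  ẍ = (ẋ'−ẋ)/dt = (-0.756376990−-0.852929136)/0.024839 = 3.887119
  θ̈ = (θ̇'−θ̇)/dt = (-0.153712932−0.079063842)/0.024839 = -9.371423
  sinθ=-0.213449, cosθ=0.976954
  F = (M+m)·ẍ + m·l·cosθ·θ̈ − m·l·sinθ·θ̇² = 4.479251 + -0.293424 − -0.000043 = 4.185870
step 1→2:
  ẍ = (ẋ'−ẋ)/dt = (-0.869014586−-0.756376990)/0.024839 = -4.534707
  θ̈ = (θ̇'−θ̇)/dt = (-0.060586857−-0.153712932)/0.024839 = 3.749188
  sinθ=-0.211530, cosθ=0.977371
  F = (M+m)·ẍ + m·l·cosθ·θ̈ − m·l·sinθ·θ̇² = -5.225488 + 0.117439 − -0.000160 = -5.107889
step 2→3:
  ẍ = (ẋ'−ẋ)/dt = (-0.764719609−-0.869014586)/0.024839 = 4.198840
  θ̈ = (θ̇'−θ̇)/dt = (-0.306032164−-0.060586857)/0.024839 = -9.881449
  sinθ=-0.215261, cosθ=0.976557
  F = (M+m)·ẍ + m·l·cosθ·θ̈ − m·l·sinθ·θ̇² = 4.838457 + -0.309268 − -0.000025 = 4.529215
step 3→4:
  ẍ = (ẋ'−ẋ)/dt = (-1.065207790−-0.764719609)/0.024839 = -12.097435
  θ̈ = (θ̇'−θ̇)/dt = (0.076581329−-0.306032164)/0.024839 = 15.403740
  sinθ=-0.216730, cosθ=0.976232
  F = (M+m)·ẍ + m·l·cosθ·θ̈ − m·l·sinθ·θ̇² = -13.940261 + 0.481943 − -0.000651 = -13.457668
step 4→5:
  ẍ = (ẋ'−ẋ)/dt = (-0.900356412−-1.065207790)/0.024839 = 6.636796
  θ̈ = (θ̇'−θ̇)/dt = (-0.265850099−0.076581329)/0.024839 = -13.786039
  sinθ=-0.224145, cosθ=0.974556
  F = (M+m)·ẍ + m·l·cosθ·θ̈ − m·l·sinθ·θ̇² = 7.647793 + -0.430589 − -0.000042 = 7.217246
step 5→6:
  ẍ = (ẋ'−ẋ)/dt = (-0.902892716−-0.900356412)/0.024839 = -0.102110
  θ̈ = (θ̇'−θ̇)/dt = (-0.348076476−-0.265850099)/0.024839 = -3.310374
  sinθ=-0.222290, cosθ=0.974981
  F = (M+m)·ẍ + m·l·cosθ·θ̈ − m·l·sinθ·θ̇² = -0.117664 + -0.103440 − -0.000504 = -0.220601
step 6→7:
  ẍ = (ẋ'−ẋ)/dt = (-0.848638785−-0.902892716)/0.024839 = 2.184224
  θ̈ = (θ̇'−θ̇)/dt = (-0.520742576−-0.348076476)/0.024839 = -6.951411
  sinθ=-0.228724, cosθ=0.973491
  F = (M+m)·ẍ + m·l·cosθ·θ̈ − m·l·sinθ·θ̇² = 2.516951 + -0.216881 − -0.000888 = 2.300958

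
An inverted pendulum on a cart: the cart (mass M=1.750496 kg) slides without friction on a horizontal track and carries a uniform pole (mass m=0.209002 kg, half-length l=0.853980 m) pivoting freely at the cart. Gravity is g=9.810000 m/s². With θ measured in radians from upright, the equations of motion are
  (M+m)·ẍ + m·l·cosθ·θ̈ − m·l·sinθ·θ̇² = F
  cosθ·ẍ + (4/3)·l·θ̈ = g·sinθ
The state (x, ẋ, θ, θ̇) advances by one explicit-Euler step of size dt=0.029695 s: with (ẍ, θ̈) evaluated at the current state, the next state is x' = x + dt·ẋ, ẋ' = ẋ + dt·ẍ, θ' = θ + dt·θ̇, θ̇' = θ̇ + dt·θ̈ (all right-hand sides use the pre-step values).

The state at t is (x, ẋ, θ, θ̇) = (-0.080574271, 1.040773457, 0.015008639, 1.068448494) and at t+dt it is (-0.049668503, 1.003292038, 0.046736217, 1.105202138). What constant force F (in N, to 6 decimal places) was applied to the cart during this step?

ẍ = (ẋ'−ẋ)/dt = (1.003292038−1.040773457)/0.029695 = -1.262213
θ̈ = (θ̇'−θ̇)/dt = (1.105202138−1.068448494)/0.029695 = 1.237705
sinθ=0.015008, cosθ=0.999887
F = (M+m)·ẍ + m·l·cosθ·θ̈ − m·l·sinθ·θ̇² = -2.473304 + 0.220885 − 0.003058 = -2.255477

F = -2.255477 N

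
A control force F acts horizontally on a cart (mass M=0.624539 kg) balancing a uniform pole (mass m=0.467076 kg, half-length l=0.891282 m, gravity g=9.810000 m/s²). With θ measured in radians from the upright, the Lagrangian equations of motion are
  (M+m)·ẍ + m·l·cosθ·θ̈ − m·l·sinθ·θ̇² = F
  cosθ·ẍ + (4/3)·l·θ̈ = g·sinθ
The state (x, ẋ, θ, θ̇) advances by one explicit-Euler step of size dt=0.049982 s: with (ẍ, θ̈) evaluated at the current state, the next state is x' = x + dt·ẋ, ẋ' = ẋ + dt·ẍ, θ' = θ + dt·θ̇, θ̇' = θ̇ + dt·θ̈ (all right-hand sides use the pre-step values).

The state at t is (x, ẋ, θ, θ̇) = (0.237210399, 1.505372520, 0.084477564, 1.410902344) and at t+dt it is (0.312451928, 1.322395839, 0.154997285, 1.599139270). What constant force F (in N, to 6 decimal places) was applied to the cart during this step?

F = -2.503943 N

ẍ = (ẋ'−ẋ)/dt = (1.322395839−1.505372520)/0.049982 = -3.660852
θ̈ = (θ̇'−θ̇)/dt = (1.599139270−1.410902344)/0.049982 = 3.766094
sinθ=0.084377, cosθ=0.996434
F = (M+m)·ẍ + m·l·cosθ·θ̈ − m·l·sinθ·θ̇² = -3.996240 + 1.562221 − 0.069923 = -2.503943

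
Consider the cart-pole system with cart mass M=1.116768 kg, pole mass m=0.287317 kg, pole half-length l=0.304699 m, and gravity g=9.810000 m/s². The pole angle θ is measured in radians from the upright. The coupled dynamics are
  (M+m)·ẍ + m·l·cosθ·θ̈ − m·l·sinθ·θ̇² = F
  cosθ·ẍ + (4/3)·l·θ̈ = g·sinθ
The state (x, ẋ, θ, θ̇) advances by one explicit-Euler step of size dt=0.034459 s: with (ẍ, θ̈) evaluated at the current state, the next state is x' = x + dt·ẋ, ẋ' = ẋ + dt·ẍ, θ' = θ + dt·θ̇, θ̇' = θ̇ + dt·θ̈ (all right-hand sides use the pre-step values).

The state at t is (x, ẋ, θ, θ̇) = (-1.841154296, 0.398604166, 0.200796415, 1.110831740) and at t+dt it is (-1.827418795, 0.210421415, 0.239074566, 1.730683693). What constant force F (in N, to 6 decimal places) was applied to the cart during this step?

ẍ = (ẋ'−ẋ)/dt = (0.210421415−0.398604166)/0.034459 = -5.461062
θ̈ = (θ̇'−θ̇)/dt = (1.730683693−1.110831740)/0.034459 = 17.988100
sinθ=0.199450, cosθ=0.979908
F = (M+m)·ẍ + m·l·cosθ·θ̈ − m·l·sinθ·θ̇² = -7.667796 + 1.543132 − 0.021546 = -6.146210

F = -6.146210 N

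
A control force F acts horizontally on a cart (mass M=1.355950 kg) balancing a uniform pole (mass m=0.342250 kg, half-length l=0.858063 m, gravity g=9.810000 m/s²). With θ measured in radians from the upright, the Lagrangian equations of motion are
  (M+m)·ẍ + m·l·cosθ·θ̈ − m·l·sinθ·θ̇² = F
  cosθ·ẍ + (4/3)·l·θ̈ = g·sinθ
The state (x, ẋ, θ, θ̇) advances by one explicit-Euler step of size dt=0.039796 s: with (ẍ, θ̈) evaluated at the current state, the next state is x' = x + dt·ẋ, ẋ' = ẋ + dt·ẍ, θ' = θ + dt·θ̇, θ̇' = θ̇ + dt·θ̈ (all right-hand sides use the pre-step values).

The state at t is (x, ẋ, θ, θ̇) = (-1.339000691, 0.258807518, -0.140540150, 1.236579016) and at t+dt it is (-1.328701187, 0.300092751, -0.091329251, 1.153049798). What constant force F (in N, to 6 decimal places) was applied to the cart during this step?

F = 1.214332 N

ẍ = (ẋ'−ẋ)/dt = (0.300092751−0.258807518)/0.039796 = 1.037422
θ̈ = (θ̇'−θ̇)/dt = (1.153049798−1.236579016)/0.039796 = -2.098935
sinθ=-0.140078, cosθ=0.990140
F = (M+m)·ẍ + m·l·cosθ·θ̈ − m·l·sinθ·θ̇² = 1.761749 + -0.610321 − -0.062904 = 1.214332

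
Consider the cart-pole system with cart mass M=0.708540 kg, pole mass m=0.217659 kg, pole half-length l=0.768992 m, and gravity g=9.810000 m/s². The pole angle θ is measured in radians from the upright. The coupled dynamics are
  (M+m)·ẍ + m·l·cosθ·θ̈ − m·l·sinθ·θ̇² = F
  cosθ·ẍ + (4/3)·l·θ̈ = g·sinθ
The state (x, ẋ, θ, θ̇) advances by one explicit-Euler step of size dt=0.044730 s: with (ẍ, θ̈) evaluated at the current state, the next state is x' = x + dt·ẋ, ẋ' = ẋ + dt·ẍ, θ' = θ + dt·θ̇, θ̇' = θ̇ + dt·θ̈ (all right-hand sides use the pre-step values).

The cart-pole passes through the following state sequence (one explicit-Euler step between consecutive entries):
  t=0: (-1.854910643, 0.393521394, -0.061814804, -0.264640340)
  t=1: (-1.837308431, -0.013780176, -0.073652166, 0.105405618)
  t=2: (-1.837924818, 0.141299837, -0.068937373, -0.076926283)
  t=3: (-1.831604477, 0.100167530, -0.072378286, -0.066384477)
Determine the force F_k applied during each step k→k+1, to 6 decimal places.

F_0 = -7.050987 N
F_1 = 2.530862 N
F_2 = -0.812282 N

step 0→1:
  ẍ = (ẋ'−ẋ)/dt = (-0.013780176−0.393521394)/0.044730 = -9.105781
  θ̈ = (θ̇'−θ̇)/dt = (0.105405618−-0.264640340)/0.044730 = 8.272881
  sinθ=-0.061775, cosθ=0.998090
  F = (M+m)·ẍ + m·l·cosθ·θ̈ − m·l·sinθ·θ̇² = -8.433765 + 1.382054 − -0.000724 = -7.050987
step 1→2:
  ẍ = (ẋ'−ẋ)/dt = (0.141299837−-0.013780176)/0.044730 = 3.467025
  θ̈ = (θ̇'−θ̇)/dt = (-0.076926283−0.105405618)/0.044730 = -4.076278
  sinθ=-0.073586, cosθ=0.997289
  F = (M+m)·ẍ + m·l·cosθ·θ̈ − m·l·sinθ·θ̇² = 3.211155 + -0.680430 − -0.000137 = 2.530862
step 2→3:
  ẍ = (ẋ'−ẋ)/dt = (0.100167530−0.141299837)/0.044730 = -0.919569
  θ̈ = (θ̇'−θ̇)/dt = (-0.066384477−-0.076926283)/0.044730 = 0.235676
  sinθ=-0.068883, cosθ=0.997625
  F = (M+m)·ẍ + m·l·cosθ·θ̈ − m·l·sinθ·θ̇² = -0.851704 + 0.039353 − -0.000068 = -0.812282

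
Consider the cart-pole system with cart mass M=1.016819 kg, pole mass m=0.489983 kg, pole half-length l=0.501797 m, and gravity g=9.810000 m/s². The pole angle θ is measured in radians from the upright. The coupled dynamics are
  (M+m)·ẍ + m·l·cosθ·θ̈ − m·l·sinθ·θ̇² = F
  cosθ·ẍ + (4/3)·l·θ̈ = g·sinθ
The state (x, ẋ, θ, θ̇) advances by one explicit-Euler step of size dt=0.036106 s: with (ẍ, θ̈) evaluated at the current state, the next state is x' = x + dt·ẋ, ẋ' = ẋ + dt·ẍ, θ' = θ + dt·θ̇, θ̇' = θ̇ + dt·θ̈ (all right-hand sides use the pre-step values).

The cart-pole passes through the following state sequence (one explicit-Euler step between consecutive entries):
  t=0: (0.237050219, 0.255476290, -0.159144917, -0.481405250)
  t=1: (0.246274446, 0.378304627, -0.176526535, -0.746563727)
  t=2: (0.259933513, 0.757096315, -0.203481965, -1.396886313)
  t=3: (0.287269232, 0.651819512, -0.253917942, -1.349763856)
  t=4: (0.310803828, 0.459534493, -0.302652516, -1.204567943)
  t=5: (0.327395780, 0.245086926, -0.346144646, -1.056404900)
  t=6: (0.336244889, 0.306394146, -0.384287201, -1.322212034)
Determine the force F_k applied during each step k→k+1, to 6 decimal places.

step 0→1:
  ẍ = (ẋ'−ẋ)/dt = (0.378304627−0.255476290)/0.036106 = 3.401882
  θ̈ = (θ̇'−θ̇)/dt = (-0.746563727−-0.481405250)/0.036106 = -7.343890
  sinθ=-0.158474, cosθ=0.987363
  F = (M+m)·ẍ + m·l·cosθ·θ̈ − m·l·sinθ·θ̇² = 5.125962 + -1.782839 − -0.009030 = 3.352153
step 1→2:
  ẍ = (ẋ'−ẋ)/dt = (0.757096315−0.378304627)/0.036106 = 10.491101
  θ̈ = (θ̇'−θ̇)/dt = (-1.396886313−-0.746563727)/0.036106 = -18.011482
  sinθ=-0.175611, cosθ=0.984460
  F = (M+m)·ẍ + m·l·cosθ·θ̈ − m·l·sinθ·θ̇² = 15.808012 + -4.359698 − -0.024066 = 11.472379
step 2→3:
  ẍ = (ẋ'−ẋ)/dt = (0.651819512−0.757096315)/0.036106 = -2.915770
  θ̈ = (θ̇'−θ̇)/dt = (-1.349763856−-1.396886313)/0.036106 = 1.305114
  sinθ=-0.202081, cosθ=0.979369
  F = (M+m)·ẍ + m·l·cosθ·θ̈ − m·l·sinθ·θ̇² = -4.393489 + 0.314271 − -0.096952 = -3.982266
step 3→4:
  ẍ = (ẋ'−ẋ)/dt = (0.459534493−0.651819512)/0.036106 = -5.325570
  θ̈ = (θ̇'−θ̇)/dt = (-1.204567943−-1.349763856)/0.036106 = 4.021379
  sinθ=-0.251198, cosθ=0.967936
  F = (M+m)·ẍ + m·l·cosθ·θ̈ − m·l·sinθ·θ̇² = -8.024579 + 0.957041 − -0.112523 = -6.955015
step 4→5:
  ẍ = (ẋ'−ẋ)/dt = (0.245086926−0.459534493)/0.036106 = -5.939389
  θ̈ = (θ̇'−θ̇)/dt = (-1.056404900−-1.204567943)/0.036106 = 4.103557
  sinθ=-0.298053, cosθ=0.954549
  F = (M+m)·ẍ + m·l·cosθ·θ̈ − m·l·sinθ·θ̇² = -8.949483 + 0.963092 − -0.106332 = -7.880058
step 5→6:
  ẍ = (ẋ'−ẋ)/dt = (0.306394146−0.245086926)/0.036106 = 1.697979
  θ̈ = (θ̇'−θ̇)/dt = (-1.322212034−-1.056404900)/0.036106 = -7.361855
  sinθ=-0.339274, cosθ=0.940688
  F = (M+m)·ẍ + m·l·cosθ·θ̈ − m·l·sinθ·θ̇² = 2.558518 + -1.702714 − -0.093094 = 0.948897

F_0 = 3.352153 N
F_1 = 11.472379 N
F_2 = -3.982266 N
F_3 = -6.955015 N
F_4 = -7.880058 N
F_5 = 0.948897 N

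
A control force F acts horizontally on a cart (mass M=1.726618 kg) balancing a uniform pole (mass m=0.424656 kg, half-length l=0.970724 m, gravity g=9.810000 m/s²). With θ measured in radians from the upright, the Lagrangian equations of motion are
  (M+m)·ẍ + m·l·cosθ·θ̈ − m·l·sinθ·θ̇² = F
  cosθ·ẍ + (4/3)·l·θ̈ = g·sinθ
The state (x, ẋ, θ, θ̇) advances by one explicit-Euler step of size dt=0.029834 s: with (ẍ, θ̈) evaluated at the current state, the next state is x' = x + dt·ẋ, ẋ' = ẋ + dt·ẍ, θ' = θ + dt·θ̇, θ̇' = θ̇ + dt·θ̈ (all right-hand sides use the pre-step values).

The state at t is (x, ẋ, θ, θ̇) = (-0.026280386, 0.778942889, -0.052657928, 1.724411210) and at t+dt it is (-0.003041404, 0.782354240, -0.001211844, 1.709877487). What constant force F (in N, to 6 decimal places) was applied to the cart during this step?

F = 0.109966 N

ẍ = (ẋ'−ẋ)/dt = (0.782354240−0.778942889)/0.029834 = 0.114344
θ̈ = (θ̇'−θ̇)/dt = (1.709877487−1.724411210)/0.029834 = -0.487153
sinθ=-0.052634, cosθ=0.998614
F = (M+m)·ẍ + m·l·cosθ·θ̈ − m·l·sinθ·θ̇² = 0.245986 + -0.200538 − -0.064518 = 0.109966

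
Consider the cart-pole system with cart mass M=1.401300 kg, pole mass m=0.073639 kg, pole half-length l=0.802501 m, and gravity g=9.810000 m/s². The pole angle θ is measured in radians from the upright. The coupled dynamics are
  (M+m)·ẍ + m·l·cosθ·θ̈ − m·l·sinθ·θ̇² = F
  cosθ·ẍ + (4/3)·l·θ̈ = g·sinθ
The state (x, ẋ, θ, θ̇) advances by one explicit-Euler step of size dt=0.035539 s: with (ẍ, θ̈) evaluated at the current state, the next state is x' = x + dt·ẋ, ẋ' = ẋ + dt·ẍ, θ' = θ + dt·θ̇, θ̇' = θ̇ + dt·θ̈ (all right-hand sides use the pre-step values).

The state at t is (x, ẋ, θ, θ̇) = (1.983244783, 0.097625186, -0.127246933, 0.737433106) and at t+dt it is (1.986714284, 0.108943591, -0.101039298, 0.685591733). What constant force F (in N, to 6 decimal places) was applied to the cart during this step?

ẍ = (ẋ'−ẋ)/dt = (0.108943591−0.097625186)/0.035539 = 0.318478
θ̈ = (θ̇'−θ̇)/dt = (0.685591733−0.737433106)/0.035539 = -1.458718
sinθ=-0.126904, cosθ=0.991915
F = (M+m)·ẍ + m·l·cosθ·θ̈ − m·l·sinθ·θ̇² = 0.469736 + -0.085507 − -0.004078 = 0.388308

F = 0.388308 N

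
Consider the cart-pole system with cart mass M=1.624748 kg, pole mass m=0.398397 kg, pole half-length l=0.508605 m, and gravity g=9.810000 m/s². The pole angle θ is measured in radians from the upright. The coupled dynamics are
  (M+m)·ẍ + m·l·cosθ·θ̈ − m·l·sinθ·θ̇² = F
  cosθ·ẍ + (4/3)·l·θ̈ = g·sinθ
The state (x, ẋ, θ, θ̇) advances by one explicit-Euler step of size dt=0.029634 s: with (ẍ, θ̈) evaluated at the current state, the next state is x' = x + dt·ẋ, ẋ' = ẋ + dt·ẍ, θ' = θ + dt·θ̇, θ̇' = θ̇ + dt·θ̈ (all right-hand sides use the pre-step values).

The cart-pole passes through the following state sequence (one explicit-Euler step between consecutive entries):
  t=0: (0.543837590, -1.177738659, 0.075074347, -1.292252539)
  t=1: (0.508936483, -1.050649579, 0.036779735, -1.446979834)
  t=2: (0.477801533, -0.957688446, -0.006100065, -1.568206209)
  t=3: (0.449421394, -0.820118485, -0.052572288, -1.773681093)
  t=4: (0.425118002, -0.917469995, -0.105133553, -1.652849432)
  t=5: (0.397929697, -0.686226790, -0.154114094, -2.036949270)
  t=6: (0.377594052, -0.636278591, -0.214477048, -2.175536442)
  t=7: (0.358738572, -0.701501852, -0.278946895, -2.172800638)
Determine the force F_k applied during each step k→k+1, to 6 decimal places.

step 0→1:
  ẍ = (ẋ'−ẋ)/dt = (-1.050649579−-1.177738659)/0.029634 = 4.288624
  θ̈ = (θ̇'−θ̇)/dt = (-1.446979834−-1.292252539)/0.029634 = -5.221276
  sinθ=0.075004, cosθ=0.997183
  F = (M+m)·ẍ + m·l·cosθ·θ̈ − m·l·sinθ·θ̇² = 8.676508 + -1.054990 − 0.025379 = 7.596139
step 1→2:
  ẍ = (ẋ'−ẋ)/dt = (-0.957688446−-1.050649579)/0.029634 = 3.136976
  θ̈ = (θ̇'−θ̇)/dt = (-1.568206209−-1.446979834)/0.029634 = -4.090787
  sinθ=0.036771, cosθ=0.999324
  F = (M+m)·ẍ + m·l·cosθ·θ̈ − m·l·sinθ·θ̇² = 6.346556 + -0.828342 − 0.015600 = 5.502614
step 2→3:
  ẍ = (ẋ'−ẋ)/dt = (-0.820118485−-0.957688446)/0.029634 = 4.642301
  θ̈ = (θ̇'−θ̇)/dt = (-1.773681093−-1.568206209)/0.029634 = -6.933755
  sinθ=-0.006100, cosθ=0.999981
  F = (M+m)·ẍ + m·l·cosθ·θ̈ − m·l·sinθ·θ̇² = 9.392049 + -1.404938 − -0.003040 = 7.990151
step 3→4:
  ẍ = (ẋ'−ẋ)/dt = (-0.917469995−-0.820118485)/0.029634 = -3.285129
  θ̈ = (θ̇'−θ̇)/dt = (-1.652849432−-1.773681093)/0.029634 = 4.077467
  sinθ=-0.052548, cosθ=0.998618
  F = (M+m)·ẍ + m·l·cosθ·θ̈ − m·l·sinθ·θ̇² = -6.646292 + 0.825062 − -0.033497 = -5.787733
step 4→5:
  ẍ = (ẋ'−ẋ)/dt = (-0.686226790−-0.917469995)/0.029634 = 7.803307
  θ̈ = (θ̇'−θ̇)/dt = (-2.036949270−-1.652849432)/0.029634 = -12.961458
  sinθ=-0.104940, cosθ=0.994479
  F = (M+m)·ẍ + m·l·cosθ·θ̈ − m·l·sinθ·θ̇² = 15.787222 + -2.611836 − -0.058090 = 13.233476
step 5→6:
  ẍ = (ẋ'−ẋ)/dt = (-0.636278591−-0.686226790)/0.029634 = 1.685503
  θ̈ = (θ̇'−θ̇)/dt = (-2.175536442−-2.036949270)/0.029634 = -4.676627
  sinθ=-0.153505, cosθ=0.988148
  F = (M+m)·ẍ + m·l·cosθ·θ̈ − m·l·sinθ·θ̇² = 3.410017 + -0.936378 − -0.129056 = 2.602695
step 6→7:
  ẍ = (ẋ'−ẋ)/dt = (-0.701501852−-0.636278591)/0.029634 = -2.200960
  θ̈ = (θ̇'−θ̇)/dt = (-2.172800638−-2.175536442)/0.029634 = 0.092320
  sinθ=-0.212836, cosθ=0.977088
  F = (M+m)·ẍ + m·l·cosθ·θ̈ − m·l·sinθ·θ̇² = -4.452862 + 0.018278 − -0.204115 = -4.230469

F_0 = 7.596139 N
F_1 = 5.502614 N
F_2 = 7.990151 N
F_3 = -5.787733 N
F_4 = 13.233476 N
F_5 = 2.602695 N
F_6 = -4.230469 N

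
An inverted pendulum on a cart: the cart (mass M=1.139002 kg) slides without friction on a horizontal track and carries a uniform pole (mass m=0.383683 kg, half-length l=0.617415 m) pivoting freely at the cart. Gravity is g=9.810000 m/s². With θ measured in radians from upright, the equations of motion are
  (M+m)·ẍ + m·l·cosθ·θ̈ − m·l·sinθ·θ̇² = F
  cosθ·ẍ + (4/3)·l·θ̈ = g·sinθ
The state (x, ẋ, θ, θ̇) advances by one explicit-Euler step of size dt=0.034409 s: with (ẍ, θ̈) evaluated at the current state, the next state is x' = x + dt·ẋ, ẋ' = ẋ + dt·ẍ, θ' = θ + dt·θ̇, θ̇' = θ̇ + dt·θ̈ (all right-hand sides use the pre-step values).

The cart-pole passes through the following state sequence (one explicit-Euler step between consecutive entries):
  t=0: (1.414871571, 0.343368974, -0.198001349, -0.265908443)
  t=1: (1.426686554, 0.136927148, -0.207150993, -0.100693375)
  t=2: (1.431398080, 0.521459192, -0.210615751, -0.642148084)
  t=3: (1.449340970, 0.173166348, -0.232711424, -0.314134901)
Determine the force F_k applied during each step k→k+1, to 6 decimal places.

step 0→1:
  ẍ = (ẋ'−ẋ)/dt = (0.136927148−0.343368974)/0.034409 = -5.999646
  θ̈ = (θ̇'−θ̇)/dt = (-0.100693375−-0.265908443)/0.034409 = 4.801507
  sinθ=-0.196710, cosθ=0.980462
  F = (M+m)·ẍ + m·l·cosθ·θ̈ − m·l·sinθ·θ̇² = -9.135571 + 1.115213 − -0.003295 = -8.017063
step 1→2:
  ẍ = (ẋ'−ẋ)/dt = (0.521459192−0.136927148)/0.034409 = 11.175333
  θ̈ = (θ̇'−θ̇)/dt = (-0.642148084−-0.100693375)/0.034409 = -15.735846
  sinθ=-0.205673, cosθ=0.978621
  F = (M+m)·ẍ + m·l·cosθ·θ̈ − m·l·sinθ·θ̇² = 17.016512 + -3.647995 − -0.000494 = 13.369011
step 2→3:
  ẍ = (ẋ'−ẋ)/dt = (0.173166348−0.521459192)/0.034409 = -10.122144
  θ̈ = (θ̇'−θ̇)/dt = (-0.314134901−-0.642148084)/0.034409 = 9.532773
  sinθ=-0.209062, cosθ=0.977902
  F = (M+m)·ẍ + m·l·cosθ·θ̈ − m·l·sinθ·θ̇² = -15.412836 + 2.208333 − -0.020422 = -13.184082

F_0 = -8.017063 N
F_1 = 13.369011 N
F_2 = -13.184082 N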